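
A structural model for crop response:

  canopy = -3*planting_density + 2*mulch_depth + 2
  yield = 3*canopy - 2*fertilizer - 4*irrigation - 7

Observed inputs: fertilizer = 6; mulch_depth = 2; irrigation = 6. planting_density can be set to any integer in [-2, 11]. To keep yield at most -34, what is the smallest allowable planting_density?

Substituting into the canopy equation gives canopy = -3*planting_density + 6.
So yield = -9*planting_density - 25.
Require -9*planting_density - 25 ≤ -34, so planting_density ≥ 1.
The smallest integer in [-2, 11] satisfying this is 1.

planting_density = 1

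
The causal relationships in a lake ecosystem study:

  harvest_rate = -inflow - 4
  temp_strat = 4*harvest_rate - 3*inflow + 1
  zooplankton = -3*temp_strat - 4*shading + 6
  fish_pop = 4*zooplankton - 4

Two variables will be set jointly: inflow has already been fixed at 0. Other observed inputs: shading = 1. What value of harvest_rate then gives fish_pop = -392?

harvest_rate = 8

With inflow held at 0:
Intervening on harvest_rate fixes its value directly, overriding its dependence on inflow.
Substituting into the temp_strat equation gives temp_strat = 4*harvest_rate + 1.
This gives zooplankton = -12*harvest_rate - 1.
So fish_pop = -48*harvest_rate - 8.
Solve -48*harvest_rate - 8 = -392: harvest_rate = (-392 + 8) / -48 = 8.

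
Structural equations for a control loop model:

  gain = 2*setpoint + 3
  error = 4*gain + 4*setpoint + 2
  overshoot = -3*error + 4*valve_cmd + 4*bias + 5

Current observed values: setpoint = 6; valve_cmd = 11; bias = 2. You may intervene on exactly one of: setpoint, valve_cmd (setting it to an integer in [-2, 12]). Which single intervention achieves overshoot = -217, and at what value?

Intervening on setpoint: overshoot = -36*setpoint + 15. Reaching -217 requires setpoint = 58/9, not an integer.
Intervening on valve_cmd: with other inputs at their observed values, overshoot = 4*valve_cmd - 245. Solving for -217 gives valve_cmd = 7, within [-2, 12].

set valve_cmd = 7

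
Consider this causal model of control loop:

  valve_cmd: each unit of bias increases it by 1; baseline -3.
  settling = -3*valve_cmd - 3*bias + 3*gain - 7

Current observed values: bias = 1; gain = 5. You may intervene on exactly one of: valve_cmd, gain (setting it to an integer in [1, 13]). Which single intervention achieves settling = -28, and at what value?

Intervening on valve_cmd: with other inputs at their observed values, settling = -3*valve_cmd + 5. Solving for -28 gives valve_cmd = 11, within [1, 13].
Intervening on gain: settling = 3*gain - 4. Reaching -28 requires gain = -8, outside [1, 13].

set valve_cmd = 11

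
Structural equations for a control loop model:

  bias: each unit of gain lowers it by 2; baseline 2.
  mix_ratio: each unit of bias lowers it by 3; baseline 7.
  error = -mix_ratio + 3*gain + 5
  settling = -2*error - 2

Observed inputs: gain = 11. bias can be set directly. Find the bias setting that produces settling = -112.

Intervening on bias fixes its value directly, overriding its dependence on gain.
Substituting into the error equation gives error = 3*bias + 31.
Substituting into the settling equation gives settling = -6*bias - 64.
Solve -6*bias - 64 = -112: bias = (-112 + 64) / -6 = 8.

bias = 8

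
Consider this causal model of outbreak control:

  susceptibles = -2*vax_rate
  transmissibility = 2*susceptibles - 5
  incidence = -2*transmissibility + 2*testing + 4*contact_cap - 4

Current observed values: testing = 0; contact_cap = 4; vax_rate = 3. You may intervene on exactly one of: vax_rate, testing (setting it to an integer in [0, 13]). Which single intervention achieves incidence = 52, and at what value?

Intervening on vax_rate: incidence = 8*vax_rate + 22. Reaching 52 requires vax_rate = 15/4, not an integer.
Intervening on testing: with other inputs at their observed values, incidence = 2*testing + 46. Solving for 52 gives testing = 3, within [0, 13].

set testing = 3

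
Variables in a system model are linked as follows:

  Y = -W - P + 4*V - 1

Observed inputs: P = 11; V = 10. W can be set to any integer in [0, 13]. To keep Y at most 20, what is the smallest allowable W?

Substituting into the Y equation gives Y = -W + 28.
Require -W + 28 ≤ 20, so W ≥ 8.
The smallest integer in [0, 13] satisfying this is 8.

W = 8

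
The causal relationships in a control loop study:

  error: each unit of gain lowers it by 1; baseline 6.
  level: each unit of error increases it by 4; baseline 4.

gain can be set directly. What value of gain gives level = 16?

Substituting into the level equation gives level = -4*gain + 28.
Solve -4*gain + 28 = 16: gain = (16 - 28) / -4 = 3.

gain = 3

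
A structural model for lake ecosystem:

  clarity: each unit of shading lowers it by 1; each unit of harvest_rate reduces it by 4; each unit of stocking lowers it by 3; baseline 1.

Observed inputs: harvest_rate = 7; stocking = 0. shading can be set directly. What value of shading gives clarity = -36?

Substituting into the clarity equation gives clarity = -shading - 27.
Solve -shading - 27 = -36: shading = (-36 + 27) / -1 = 9.

shading = 9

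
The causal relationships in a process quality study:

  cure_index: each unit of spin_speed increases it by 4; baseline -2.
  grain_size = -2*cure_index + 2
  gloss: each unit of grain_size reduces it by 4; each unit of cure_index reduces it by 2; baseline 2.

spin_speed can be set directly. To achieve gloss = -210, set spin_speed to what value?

spin_speed = -8

Substituting into the grain_size equation gives grain_size = -8*spin_speed + 6.
Substituting into the gloss equation gives gloss = 24*spin_speed - 18.
Solve 24*spin_speed - 18 = -210: spin_speed = (-210 + 18) / 24 = -8.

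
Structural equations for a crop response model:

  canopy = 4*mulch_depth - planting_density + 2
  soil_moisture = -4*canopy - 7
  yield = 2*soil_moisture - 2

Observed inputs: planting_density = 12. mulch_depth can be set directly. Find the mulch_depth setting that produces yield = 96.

Substituting into the canopy equation gives canopy = 4*mulch_depth - 10.
Substituting into the soil_moisture equation gives soil_moisture = -16*mulch_depth + 33.
Substituting into the yield equation gives yield = -32*mulch_depth + 64.
Solve -32*mulch_depth + 64 = 96: mulch_depth = (96 - 64) / -32 = -1.

mulch_depth = -1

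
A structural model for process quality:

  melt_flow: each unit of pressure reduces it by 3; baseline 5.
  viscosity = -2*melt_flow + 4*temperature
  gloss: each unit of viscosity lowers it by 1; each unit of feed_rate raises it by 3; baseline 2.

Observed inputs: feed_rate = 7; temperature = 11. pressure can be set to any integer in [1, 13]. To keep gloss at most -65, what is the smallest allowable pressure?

Substituting into the viscosity equation gives viscosity = 6*pressure + 34.
Substituting into the gloss equation gives gloss = -6*pressure - 11.
Require -6*pressure - 11 ≤ -65, so pressure ≥ 9.
The smallest integer in [1, 13] satisfying this is 9.

pressure = 9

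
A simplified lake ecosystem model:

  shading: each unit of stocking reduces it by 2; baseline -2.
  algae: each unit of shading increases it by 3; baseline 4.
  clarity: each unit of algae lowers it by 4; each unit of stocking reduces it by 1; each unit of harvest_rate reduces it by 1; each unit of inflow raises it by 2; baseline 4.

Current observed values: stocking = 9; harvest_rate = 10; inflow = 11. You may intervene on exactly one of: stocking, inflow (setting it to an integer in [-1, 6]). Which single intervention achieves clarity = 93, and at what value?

set stocking = 3

Intervening on stocking: with other inputs at their observed values, clarity = 23*stocking + 24. Solving for 93 gives stocking = 3, within [-1, 6].
Intervening on inflow: clarity = 2*inflow + 209. Reaching 93 requires inflow = -58, outside [-1, 6].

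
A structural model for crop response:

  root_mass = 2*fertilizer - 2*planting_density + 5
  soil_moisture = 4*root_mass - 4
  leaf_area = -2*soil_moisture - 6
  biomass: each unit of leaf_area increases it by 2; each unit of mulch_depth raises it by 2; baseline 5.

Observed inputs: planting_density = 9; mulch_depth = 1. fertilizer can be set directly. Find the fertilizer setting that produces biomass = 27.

fertilizer = 6

Substituting into the root_mass equation gives root_mass = 2*fertilizer - 13.
This gives soil_moisture = 8*fertilizer - 56.
This gives leaf_area = -16*fertilizer + 106.
This gives biomass = -32*fertilizer + 219.
Solve -32*fertilizer + 219 = 27: fertilizer = (27 - 219) / -32 = 6.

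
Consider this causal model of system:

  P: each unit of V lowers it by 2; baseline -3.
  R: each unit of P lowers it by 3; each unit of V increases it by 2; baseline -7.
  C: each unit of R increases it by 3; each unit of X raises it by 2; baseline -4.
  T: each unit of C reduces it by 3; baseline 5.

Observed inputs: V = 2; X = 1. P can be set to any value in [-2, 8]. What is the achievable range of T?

Intervening on P fixes its value directly, overriding its dependence on V.
Substituting into the R equation gives R = -3*P - 3.
Substituting into the C equation gives C = -9*P - 11.
Substituting into the T equation gives T = 27*P + 38.
Linear in P, so extremes are at the endpoints: P = -2 gives T = -16; P = 8 gives T = 254.

-16 to 254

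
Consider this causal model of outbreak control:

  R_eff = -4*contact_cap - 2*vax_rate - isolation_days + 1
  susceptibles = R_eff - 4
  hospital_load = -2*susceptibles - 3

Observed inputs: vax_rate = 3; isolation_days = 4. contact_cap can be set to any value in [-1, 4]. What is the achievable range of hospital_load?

15 to 55

Substituting into the R_eff equation gives R_eff = -4*contact_cap - 9.
susceptibles becomes -4*contact_cap - 13.
So hospital_load = 8*contact_cap + 23.
Linear in contact_cap, so extremes are at the endpoints: contact_cap = -1 gives hospital_load = 15; contact_cap = 4 gives hospital_load = 55.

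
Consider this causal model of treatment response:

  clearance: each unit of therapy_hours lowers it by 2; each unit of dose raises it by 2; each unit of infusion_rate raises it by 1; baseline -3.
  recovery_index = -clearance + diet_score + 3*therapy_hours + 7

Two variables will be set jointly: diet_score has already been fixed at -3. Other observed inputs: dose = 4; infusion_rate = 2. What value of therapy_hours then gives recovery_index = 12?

therapy_hours = 3

With diet_score held at -3:
Substituting into the clearance equation gives clearance = -2*therapy_hours + 7.
Substituting into the recovery_index equation gives recovery_index = 5*therapy_hours - 3.
Solve 5*therapy_hours - 3 = 12: therapy_hours = (12 + 3) / 5 = 3.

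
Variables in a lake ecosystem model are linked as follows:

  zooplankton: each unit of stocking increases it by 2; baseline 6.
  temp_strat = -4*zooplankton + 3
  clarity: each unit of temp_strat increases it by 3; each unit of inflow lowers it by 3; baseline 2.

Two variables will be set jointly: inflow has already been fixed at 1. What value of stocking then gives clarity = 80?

With inflow held at 1:
Substituting into the temp_strat equation gives temp_strat = -8*stocking - 21.
So clarity = -24*stocking - 64.
Solve -24*stocking - 64 = 80: stocking = (80 + 64) / -24 = -6.

stocking = -6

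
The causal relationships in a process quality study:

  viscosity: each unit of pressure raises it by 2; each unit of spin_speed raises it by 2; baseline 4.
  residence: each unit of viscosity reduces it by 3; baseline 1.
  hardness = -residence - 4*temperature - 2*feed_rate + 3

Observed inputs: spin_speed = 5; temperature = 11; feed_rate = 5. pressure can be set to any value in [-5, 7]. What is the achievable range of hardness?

Substituting into the viscosity equation gives viscosity = 2*pressure + 14.
Substituting into the residence equation gives residence = -6*pressure - 41.
This gives hardness = 6*pressure - 10.
Linear in pressure, so extremes are at the endpoints: pressure = -5 gives hardness = -40; pressure = 7 gives hardness = 32.

-40 to 32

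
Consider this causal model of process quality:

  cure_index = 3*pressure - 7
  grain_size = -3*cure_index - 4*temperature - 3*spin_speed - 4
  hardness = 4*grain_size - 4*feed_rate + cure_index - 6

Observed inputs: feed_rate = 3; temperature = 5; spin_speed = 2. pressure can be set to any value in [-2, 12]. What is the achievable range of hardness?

-457 to 5

Substituting into the grain_size equation gives grain_size = -9*pressure - 9.
This gives hardness = -33*pressure - 61.
Linear in pressure, so extremes are at the endpoints: pressure = -2 gives hardness = 5; pressure = 12 gives hardness = -457.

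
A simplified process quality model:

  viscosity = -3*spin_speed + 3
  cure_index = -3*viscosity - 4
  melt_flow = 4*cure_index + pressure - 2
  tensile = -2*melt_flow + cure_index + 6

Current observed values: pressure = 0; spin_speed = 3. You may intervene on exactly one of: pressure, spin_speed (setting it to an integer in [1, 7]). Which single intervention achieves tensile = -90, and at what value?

set pressure = 1

Intervening on pressure: with other inputs at their observed values, tensile = -2*pressure - 88. Solving for -90 gives pressure = 1, within [1, 7].
Intervening on spin_speed: tensile = -63*spin_speed + 101. Reaching -90 requires spin_speed = 191/63, not an integer.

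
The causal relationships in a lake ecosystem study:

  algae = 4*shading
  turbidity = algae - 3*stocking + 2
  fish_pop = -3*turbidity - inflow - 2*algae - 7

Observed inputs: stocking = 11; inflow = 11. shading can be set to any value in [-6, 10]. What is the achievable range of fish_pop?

-125 to 195

Substituting into the turbidity equation gives turbidity = 4*shading - 31.
Substituting into the fish_pop equation gives fish_pop = -20*shading + 75.
Linear in shading, so extremes are at the endpoints: shading = -6 gives fish_pop = 195; shading = 10 gives fish_pop = -125.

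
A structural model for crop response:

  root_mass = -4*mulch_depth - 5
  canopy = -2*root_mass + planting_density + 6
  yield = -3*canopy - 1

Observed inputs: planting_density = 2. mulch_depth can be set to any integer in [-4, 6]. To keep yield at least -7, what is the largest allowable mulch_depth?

Substituting into the canopy equation gives canopy = 8*mulch_depth + 18.
Substituting into the yield equation gives yield = -24*mulch_depth - 55.
Require -24*mulch_depth - 55 ≥ -7, so mulch_depth ≤ -2.
The largest integer in [-4, 6] satisfying this is -2.

mulch_depth = -2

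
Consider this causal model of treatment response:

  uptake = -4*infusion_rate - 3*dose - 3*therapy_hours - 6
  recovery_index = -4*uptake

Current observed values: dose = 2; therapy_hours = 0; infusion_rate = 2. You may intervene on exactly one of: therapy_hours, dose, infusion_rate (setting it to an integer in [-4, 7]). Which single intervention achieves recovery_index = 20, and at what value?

set dose = -3

Intervening on therapy_hours: recovery_index = 12*therapy_hours + 80. Reaching 20 requires therapy_hours = -5, outside [-4, 7].
Intervening on dose: with other inputs at their observed values, recovery_index = 12*dose + 56. Solving for 20 gives dose = -3, within [-4, 7].
Intervening on infusion_rate: recovery_index = 16*infusion_rate + 48. Reaching 20 requires infusion_rate = -7/4, not an integer.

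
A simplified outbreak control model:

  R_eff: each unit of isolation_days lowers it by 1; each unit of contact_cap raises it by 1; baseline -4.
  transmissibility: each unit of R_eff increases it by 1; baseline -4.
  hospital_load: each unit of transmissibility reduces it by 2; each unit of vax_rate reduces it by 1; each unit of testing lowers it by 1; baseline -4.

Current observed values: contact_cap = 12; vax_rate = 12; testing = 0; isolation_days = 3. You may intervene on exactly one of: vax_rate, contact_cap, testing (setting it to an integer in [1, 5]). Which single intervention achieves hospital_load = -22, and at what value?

Intervening on vax_rate: hospital_load = -vax_rate - 6. Reaching -22 requires vax_rate = 16, outside [1, 5].
Intervening on contact_cap: hospital_load = -2*contact_cap + 6. Reaching -22 requires contact_cap = 14, outside [1, 5].
Intervening on testing: with other inputs at their observed values, hospital_load = -testing - 18. Solving for -22 gives testing = 4, within [1, 5].

set testing = 4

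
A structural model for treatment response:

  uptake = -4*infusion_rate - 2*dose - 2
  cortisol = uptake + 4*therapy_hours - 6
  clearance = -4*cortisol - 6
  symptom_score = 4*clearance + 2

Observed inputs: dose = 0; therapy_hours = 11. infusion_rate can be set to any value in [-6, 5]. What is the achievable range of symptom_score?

Substituting into the uptake equation gives uptake = -4*infusion_rate - 2.
This gives cortisol = -4*infusion_rate + 36.
clearance becomes 16*infusion_rate - 150.
Substituting into the symptom_score equation gives symptom_score = 64*infusion_rate - 598.
Linear in infusion_rate, so extremes are at the endpoints: infusion_rate = -6 gives symptom_score = -982; infusion_rate = 5 gives symptom_score = -278.

-982 to -278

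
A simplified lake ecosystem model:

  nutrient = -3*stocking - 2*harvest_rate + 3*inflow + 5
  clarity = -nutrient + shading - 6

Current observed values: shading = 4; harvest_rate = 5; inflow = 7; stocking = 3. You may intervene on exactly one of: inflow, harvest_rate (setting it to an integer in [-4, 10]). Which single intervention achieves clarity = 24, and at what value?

set inflow = -4

Intervening on inflow: with other inputs at their observed values, clarity = -3*inflow + 12. Solving for 24 gives inflow = -4, within [-4, 10].
Intervening on harvest_rate: clarity = 2*harvest_rate - 19. Reaching 24 requires harvest_rate = 43/2, not an integer.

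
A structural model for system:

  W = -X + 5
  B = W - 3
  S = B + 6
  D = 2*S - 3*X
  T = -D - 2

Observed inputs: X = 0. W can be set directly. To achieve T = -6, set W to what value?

Intervening on W fixes its value directly, overriding its dependence on X.
Substituting into the S equation gives S = W + 3.
This gives D = 2*W + 6.
So T = -2*W - 8.
Solve -2*W - 8 = -6: W = (-6 + 8) / -2 = -1.

W = -1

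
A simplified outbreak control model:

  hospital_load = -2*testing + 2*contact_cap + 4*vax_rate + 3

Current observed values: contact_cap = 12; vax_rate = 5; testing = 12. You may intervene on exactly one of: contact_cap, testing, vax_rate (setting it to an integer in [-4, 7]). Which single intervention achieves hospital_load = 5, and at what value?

set contact_cap = 3

Intervening on contact_cap: with other inputs at their observed values, hospital_load = 2*contact_cap - 1. Solving for 5 gives contact_cap = 3, within [-4, 7].
Intervening on testing: hospital_load = -2*testing + 47. Reaching 5 requires testing = 21, outside [-4, 7].
Intervening on vax_rate: hospital_load = 4*vax_rate + 3. Reaching 5 requires vax_rate = 1/2, not an integer.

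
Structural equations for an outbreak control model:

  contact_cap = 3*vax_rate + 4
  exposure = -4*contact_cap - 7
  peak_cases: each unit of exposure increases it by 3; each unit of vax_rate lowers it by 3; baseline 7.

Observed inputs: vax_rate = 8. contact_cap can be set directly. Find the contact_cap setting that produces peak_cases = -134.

Intervening on contact_cap fixes its value directly, overriding its dependence on vax_rate.
Substituting into the peak_cases equation gives peak_cases = -12*contact_cap - 38.
Solve -12*contact_cap - 38 = -134: contact_cap = (-134 + 38) / -12 = 8.

contact_cap = 8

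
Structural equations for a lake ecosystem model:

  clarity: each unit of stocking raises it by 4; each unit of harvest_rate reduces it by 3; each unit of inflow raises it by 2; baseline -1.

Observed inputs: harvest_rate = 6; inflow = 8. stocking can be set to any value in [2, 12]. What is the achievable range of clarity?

5 to 45

Substituting into the clarity equation gives clarity = 4*stocking - 3.
Linear in stocking, so extremes are at the endpoints: stocking = 2 gives clarity = 5; stocking = 12 gives clarity = 45.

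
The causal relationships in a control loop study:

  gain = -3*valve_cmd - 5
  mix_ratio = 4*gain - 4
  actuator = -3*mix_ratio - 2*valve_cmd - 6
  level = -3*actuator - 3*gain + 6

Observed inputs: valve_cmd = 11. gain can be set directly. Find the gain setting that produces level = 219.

gain = 5

Intervening on gain fixes its value directly, overriding its dependence on valve_cmd.
Substituting into the actuator equation gives actuator = -12*gain - 16.
level becomes 33*gain + 54.
Solve 33*gain + 54 = 219: gain = (219 - 54) / 33 = 5.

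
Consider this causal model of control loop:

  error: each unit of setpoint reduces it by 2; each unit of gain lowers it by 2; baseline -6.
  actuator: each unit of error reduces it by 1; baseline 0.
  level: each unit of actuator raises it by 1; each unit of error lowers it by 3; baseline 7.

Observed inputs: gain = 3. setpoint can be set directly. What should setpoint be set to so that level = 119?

setpoint = 8

Substituting into the error equation gives error = -2*setpoint - 12.
Substituting into the actuator equation gives actuator = 2*setpoint + 12.
Substituting into the level equation gives level = 8*setpoint + 55.
Solve 8*setpoint + 55 = 119: setpoint = (119 - 55) / 8 = 8.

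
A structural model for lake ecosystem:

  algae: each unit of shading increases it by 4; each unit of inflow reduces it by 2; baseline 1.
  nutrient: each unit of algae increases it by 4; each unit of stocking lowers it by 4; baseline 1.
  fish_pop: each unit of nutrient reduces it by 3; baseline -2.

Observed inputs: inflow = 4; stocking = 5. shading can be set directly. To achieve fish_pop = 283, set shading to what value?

Substituting into the algae equation gives algae = 4*shading - 7.
This gives nutrient = 16*shading - 47.
So fish_pop = -48*shading + 139.
Solve -48*shading + 139 = 283: shading = (283 - 139) / -48 = -3.

shading = -3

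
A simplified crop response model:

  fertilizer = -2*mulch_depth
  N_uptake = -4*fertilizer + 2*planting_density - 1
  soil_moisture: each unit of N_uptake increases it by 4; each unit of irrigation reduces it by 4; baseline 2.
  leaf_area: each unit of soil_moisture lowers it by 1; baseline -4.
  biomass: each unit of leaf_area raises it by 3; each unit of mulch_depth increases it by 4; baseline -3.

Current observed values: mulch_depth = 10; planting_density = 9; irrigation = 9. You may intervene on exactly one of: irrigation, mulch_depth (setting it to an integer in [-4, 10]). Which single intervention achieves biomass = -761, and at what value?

Intervening on irrigation: biomass = 12*irrigation - 1145. Reaching -761 requires irrigation = 32, outside [-4, 10].
Intervening on mulch_depth: with other inputs at their observed values, biomass = -92*mulch_depth - 117. Solving for -761 gives mulch_depth = 7, within [-4, 10].

set mulch_depth = 7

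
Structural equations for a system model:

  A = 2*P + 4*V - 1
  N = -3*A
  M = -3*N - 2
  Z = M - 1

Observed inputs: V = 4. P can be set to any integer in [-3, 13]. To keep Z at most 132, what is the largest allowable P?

Substituting into the A equation gives A = 2*P + 15.
So N = -6*P - 45.
M becomes 18*P + 133.
Substituting into the Z equation gives Z = 18*P + 132.
Require 18*P + 132 ≤ 132, so P ≤ 0.
The largest integer in [-3, 13] satisfying this is 0.

P = 0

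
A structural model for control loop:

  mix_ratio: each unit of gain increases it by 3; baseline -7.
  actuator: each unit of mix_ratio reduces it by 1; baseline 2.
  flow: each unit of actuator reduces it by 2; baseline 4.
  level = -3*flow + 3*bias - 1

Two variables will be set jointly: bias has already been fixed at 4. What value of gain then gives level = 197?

With bias held at 4:
Substituting into the actuator equation gives actuator = -3*gain + 9.
Substituting into the flow equation gives flow = 6*gain - 14.
Substituting into the level equation gives level = -18*gain + 53.
Solve -18*gain + 53 = 197: gain = (197 - 53) / -18 = -8.

gain = -8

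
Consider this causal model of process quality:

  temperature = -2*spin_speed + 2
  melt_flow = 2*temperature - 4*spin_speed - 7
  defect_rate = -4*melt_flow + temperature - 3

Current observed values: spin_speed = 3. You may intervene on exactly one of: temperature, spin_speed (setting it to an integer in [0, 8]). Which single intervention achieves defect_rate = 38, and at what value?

set temperature = 5

Intervening on temperature: with other inputs at their observed values, defect_rate = -7*temperature + 73. Solving for 38 gives temperature = 5, within [0, 8].
Intervening on spin_speed: defect_rate = 30*spin_speed + 11. Reaching 38 requires spin_speed = 9/10, not an integer.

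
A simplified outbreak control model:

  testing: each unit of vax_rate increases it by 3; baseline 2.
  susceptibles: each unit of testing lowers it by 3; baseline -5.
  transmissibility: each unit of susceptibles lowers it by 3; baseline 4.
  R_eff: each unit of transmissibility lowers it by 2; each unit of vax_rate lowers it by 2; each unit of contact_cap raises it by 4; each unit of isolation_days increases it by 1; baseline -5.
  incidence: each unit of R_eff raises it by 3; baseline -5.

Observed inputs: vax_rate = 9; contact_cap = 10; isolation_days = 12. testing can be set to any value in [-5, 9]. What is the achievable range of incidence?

-518 to 238

Intervening on testing fixes its value directly, overriding its dependence on vax_rate.
Substituting into the transmissibility equation gives transmissibility = 9*testing + 19.
Substituting into the R_eff equation gives R_eff = -18*testing - 9.
Substituting into the incidence equation gives incidence = -54*testing - 32.
Linear in testing, so extremes are at the endpoints: testing = -5 gives incidence = 238; testing = 9 gives incidence = -518.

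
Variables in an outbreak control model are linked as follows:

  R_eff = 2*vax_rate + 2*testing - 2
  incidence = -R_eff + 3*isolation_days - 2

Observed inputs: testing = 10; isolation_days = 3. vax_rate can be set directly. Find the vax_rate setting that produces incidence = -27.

Substituting into the R_eff equation gives R_eff = 2*vax_rate + 18.
incidence becomes -2*vax_rate - 11.
Solve -2*vax_rate - 11 = -27: vax_rate = (-27 + 11) / -2 = 8.

vax_rate = 8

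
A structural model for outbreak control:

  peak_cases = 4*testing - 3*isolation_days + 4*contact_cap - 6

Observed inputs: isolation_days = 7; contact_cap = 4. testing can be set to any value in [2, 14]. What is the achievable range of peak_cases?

-3 to 45

Substituting into the peak_cases equation gives peak_cases = 4*testing - 11.
Linear in testing, so extremes are at the endpoints: testing = 2 gives peak_cases = -3; testing = 14 gives peak_cases = 45.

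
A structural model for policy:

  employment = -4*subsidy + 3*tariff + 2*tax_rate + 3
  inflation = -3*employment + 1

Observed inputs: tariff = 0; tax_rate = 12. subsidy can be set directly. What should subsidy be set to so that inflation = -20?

subsidy = 5

Substituting into the employment equation gives employment = -4*subsidy + 27.
Substituting into the inflation equation gives inflation = 12*subsidy - 80.
Solve 12*subsidy - 80 = -20: subsidy = (-20 + 80) / 12 = 5.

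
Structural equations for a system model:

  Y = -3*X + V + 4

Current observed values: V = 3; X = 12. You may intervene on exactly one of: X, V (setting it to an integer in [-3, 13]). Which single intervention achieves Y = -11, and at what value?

set X = 6

Intervening on X: with other inputs at their observed values, Y = -3*X + 7. Solving for -11 gives X = 6, within [-3, 13].
Intervening on V: Y = V - 32. Reaching -11 requires V = 21, outside [-3, 13].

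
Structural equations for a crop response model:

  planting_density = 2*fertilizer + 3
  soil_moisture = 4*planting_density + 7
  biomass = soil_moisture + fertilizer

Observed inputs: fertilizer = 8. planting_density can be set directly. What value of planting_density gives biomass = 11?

Intervening on planting_density fixes its value directly, overriding its dependence on fertilizer.
Substituting into the biomass equation gives biomass = 4*planting_density + 15.
Solve 4*planting_density + 15 = 11: planting_density = (11 - 15) / 4 = -1.

planting_density = -1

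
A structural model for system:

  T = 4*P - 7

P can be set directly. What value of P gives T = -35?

Solve 4*P - 7 = -35: P = (-35 + 7) / 4 = -7.

P = -7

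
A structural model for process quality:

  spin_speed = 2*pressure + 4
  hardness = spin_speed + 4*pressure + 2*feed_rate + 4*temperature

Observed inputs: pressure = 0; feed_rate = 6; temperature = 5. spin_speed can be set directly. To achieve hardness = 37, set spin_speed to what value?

spin_speed = 5

Intervening on spin_speed fixes its value directly, overriding its dependence on pressure.
Substituting into the hardness equation gives hardness = spin_speed + 32.
Solve spin_speed + 32 = 37: spin_speed = (37 - 32) / 1 = 5.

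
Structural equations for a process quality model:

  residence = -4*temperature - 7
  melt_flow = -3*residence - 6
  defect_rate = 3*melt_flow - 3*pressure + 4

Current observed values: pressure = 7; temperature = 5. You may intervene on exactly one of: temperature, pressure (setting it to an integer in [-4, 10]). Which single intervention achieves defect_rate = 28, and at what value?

Intervening on temperature: with other inputs at their observed values, defect_rate = 36*temperature + 28. Solving for 28 gives temperature = 0, within [-4, 10].
Intervening on pressure: defect_rate = -3*pressure + 229. Reaching 28 requires pressure = 67, outside [-4, 10].

set temperature = 0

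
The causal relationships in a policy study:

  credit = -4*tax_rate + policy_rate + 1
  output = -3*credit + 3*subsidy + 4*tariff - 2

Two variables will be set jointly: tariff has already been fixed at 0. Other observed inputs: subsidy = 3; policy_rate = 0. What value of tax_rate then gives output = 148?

With tariff held at 0:
Substituting into the credit equation gives credit = -4*tax_rate + 1.
Substituting into the output equation gives output = 12*tax_rate + 4.
Solve 12*tax_rate + 4 = 148: tax_rate = (148 - 4) / 12 = 12.

tax_rate = 12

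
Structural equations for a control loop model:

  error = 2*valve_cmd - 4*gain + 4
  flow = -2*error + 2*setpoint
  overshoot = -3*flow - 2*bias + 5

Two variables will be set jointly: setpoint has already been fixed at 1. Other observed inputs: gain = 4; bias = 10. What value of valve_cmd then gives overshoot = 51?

With setpoint held at 1:
Substituting into the error equation gives error = 2*valve_cmd - 12.
flow becomes -4*valve_cmd + 26.
Substituting into the overshoot equation gives overshoot = 12*valve_cmd - 93.
Solve 12*valve_cmd - 93 = 51: valve_cmd = (51 + 93) / 12 = 12.

valve_cmd = 12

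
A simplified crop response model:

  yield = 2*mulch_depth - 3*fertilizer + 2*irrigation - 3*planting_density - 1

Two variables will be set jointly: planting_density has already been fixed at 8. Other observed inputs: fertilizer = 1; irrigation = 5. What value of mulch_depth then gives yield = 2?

mulch_depth = 10

With planting_density held at 8:
Substituting into the yield equation gives yield = 2*mulch_depth - 18.
Solve 2*mulch_depth - 18 = 2: mulch_depth = (2 + 18) / 2 = 10.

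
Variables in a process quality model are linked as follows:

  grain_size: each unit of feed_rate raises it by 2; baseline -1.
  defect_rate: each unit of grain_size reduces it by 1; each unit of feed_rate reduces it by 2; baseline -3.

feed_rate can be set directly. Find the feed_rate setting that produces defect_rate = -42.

Substituting into the defect_rate equation gives defect_rate = -4*feed_rate - 2.
Solve -4*feed_rate - 2 = -42: feed_rate = (-42 + 2) / -4 = 10.

feed_rate = 10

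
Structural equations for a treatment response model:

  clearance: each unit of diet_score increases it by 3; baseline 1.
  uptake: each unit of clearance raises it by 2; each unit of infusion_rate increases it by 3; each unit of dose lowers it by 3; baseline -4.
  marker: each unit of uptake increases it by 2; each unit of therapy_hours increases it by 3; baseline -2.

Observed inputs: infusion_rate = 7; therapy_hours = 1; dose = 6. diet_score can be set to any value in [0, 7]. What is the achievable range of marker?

3 to 87

Substituting into the uptake equation gives uptake = 6*diet_score + 1.
This gives marker = 12*diet_score + 3.
Linear in diet_score, so extremes are at the endpoints: diet_score = 0 gives marker = 3; diet_score = 7 gives marker = 87.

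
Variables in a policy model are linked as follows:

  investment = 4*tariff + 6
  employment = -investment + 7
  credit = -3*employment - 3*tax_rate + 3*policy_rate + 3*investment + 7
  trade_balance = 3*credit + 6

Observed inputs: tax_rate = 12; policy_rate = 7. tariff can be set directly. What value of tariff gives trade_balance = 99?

tariff = 1

Substituting into the employment equation gives employment = -4*tariff + 1.
So credit = 24*tariff + 7.
So trade_balance = 72*tariff + 27.
Solve 72*tariff + 27 = 99: tariff = (99 - 27) / 72 = 1.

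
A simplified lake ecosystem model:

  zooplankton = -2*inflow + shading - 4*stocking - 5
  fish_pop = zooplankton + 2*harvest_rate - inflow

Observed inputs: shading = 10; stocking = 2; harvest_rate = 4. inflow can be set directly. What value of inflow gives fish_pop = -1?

inflow = 2

Substituting into the zooplankton equation gives zooplankton = -2*inflow - 3.
Substituting into the fish_pop equation gives fish_pop = -3*inflow + 5.
Solve -3*inflow + 5 = -1: inflow = (-1 - 5) / -3 = 2.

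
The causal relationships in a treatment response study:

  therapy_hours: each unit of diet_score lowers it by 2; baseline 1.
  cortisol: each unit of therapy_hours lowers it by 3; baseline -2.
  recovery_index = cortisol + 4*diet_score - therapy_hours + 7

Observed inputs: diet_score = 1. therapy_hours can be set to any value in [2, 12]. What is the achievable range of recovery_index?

Intervening on therapy_hours fixes its value directly, overriding its dependence on diet_score.
Substituting into the recovery_index equation gives recovery_index = -4*therapy_hours + 9.
Linear in therapy_hours, so extremes are at the endpoints: therapy_hours = 2 gives recovery_index = 1; therapy_hours = 12 gives recovery_index = -39.

-39 to 1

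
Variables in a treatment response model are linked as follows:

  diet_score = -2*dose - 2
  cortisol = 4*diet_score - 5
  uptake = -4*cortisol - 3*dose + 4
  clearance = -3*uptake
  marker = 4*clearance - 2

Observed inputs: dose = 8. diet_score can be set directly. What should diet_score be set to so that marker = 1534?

diet_score = 8

Intervening on diet_score fixes its value directly, overriding its dependence on dose.
Substituting into the uptake equation gives uptake = -16*diet_score.
Substituting into the clearance equation gives clearance = 48*diet_score.
Substituting into the marker equation gives marker = 192*diet_score - 2.
Solve 192*diet_score - 2 = 1534: diet_score = (1534 + 2) / 192 = 8.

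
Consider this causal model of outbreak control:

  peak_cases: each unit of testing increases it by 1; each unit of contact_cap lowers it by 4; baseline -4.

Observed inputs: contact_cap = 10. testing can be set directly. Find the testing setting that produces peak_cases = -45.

testing = -1

Substituting into the peak_cases equation gives peak_cases = testing - 44.
Solve testing - 44 = -45: testing = (-45 + 44) / 1 = -1.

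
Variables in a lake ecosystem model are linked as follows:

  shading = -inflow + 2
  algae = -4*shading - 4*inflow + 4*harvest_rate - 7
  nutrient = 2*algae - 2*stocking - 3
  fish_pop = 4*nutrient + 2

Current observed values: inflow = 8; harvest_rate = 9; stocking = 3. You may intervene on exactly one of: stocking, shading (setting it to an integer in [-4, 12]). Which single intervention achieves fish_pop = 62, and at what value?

set stocking = 12

Intervening on stocking: with other inputs at their observed values, fish_pop = -8*stocking + 158. Solving for 62 gives stocking = 12, within [-4, 12].
Intervening on shading: fish_pop = -32*shading - 58. Reaching 62 requires shading = -15/4, not an integer.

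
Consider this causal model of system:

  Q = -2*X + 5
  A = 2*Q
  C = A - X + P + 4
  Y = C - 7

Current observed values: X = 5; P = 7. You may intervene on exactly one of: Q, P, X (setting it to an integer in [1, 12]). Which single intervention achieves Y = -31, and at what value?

Intervening on Q: Y = 2*Q - 1. Reaching -31 requires Q = -15, outside [1, 12].
Intervening on P: Y = P - 18. Reaching -31 requires P = -13, outside [1, 12].
Intervening on X: with other inputs at their observed values, Y = -5*X + 14. Solving for -31 gives X = 9, within [1, 12].

set X = 9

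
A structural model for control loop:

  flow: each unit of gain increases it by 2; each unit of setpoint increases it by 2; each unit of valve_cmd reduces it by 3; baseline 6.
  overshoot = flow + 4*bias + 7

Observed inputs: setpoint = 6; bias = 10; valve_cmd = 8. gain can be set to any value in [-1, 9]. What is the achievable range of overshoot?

Substituting into the flow equation gives flow = 2*gain - 6.
This gives overshoot = 2*gain + 41.
Linear in gain, so extremes are at the endpoints: gain = -1 gives overshoot = 39; gain = 9 gives overshoot = 59.

39 to 59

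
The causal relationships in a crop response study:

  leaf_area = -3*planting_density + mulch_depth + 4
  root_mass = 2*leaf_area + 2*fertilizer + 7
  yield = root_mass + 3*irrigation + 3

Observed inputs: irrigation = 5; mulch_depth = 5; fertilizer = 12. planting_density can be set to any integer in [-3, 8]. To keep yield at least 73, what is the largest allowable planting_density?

planting_density = -1

Substituting into the leaf_area equation gives leaf_area = -3*planting_density + 9.
Substituting into the root_mass equation gives root_mass = -6*planting_density + 49.
Substituting into the yield equation gives yield = -6*planting_density + 67.
Require -6*planting_density + 67 ≥ 73, so planting_density ≤ -1.
The largest integer in [-3, 8] satisfying this is -1.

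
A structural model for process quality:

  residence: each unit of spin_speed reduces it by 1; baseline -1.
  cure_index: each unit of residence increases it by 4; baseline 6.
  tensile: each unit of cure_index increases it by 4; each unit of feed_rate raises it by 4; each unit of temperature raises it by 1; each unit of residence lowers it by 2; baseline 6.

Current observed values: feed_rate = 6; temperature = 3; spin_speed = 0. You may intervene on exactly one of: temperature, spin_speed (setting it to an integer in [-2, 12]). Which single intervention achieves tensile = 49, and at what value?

Intervening on temperature: with other inputs at their observed values, tensile = temperature + 40. Solving for 49 gives temperature = 9, within [-2, 12].
Intervening on spin_speed: tensile = -14*spin_speed + 43. Reaching 49 requires spin_speed = -3/7, not an integer.

set temperature = 9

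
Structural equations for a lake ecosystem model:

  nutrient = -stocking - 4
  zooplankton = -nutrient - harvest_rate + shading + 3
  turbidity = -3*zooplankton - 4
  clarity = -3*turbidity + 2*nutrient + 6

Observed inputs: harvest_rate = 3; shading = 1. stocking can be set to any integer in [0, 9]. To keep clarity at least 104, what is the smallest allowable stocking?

stocking = 7

Substituting into the zooplankton equation gives zooplankton = stocking + 5.
So turbidity = -3*stocking - 19.
clarity becomes 7*stocking + 55.
Require 7*stocking + 55 ≥ 104, so stocking ≥ 7.
The smallest integer in [0, 9] satisfying this is 7.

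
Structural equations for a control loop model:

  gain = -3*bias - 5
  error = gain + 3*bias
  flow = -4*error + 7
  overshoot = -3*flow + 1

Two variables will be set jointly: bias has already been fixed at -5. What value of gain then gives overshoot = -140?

With bias held at -5:
Intervening on gain fixes its value directly, overriding its dependence on bias.
Substituting into the error equation gives error = gain - 15.
This gives flow = -4*gain + 67.
Substituting into the overshoot equation gives overshoot = 12*gain - 200.
Solve 12*gain - 200 = -140: gain = (-140 + 200) / 12 = 5.

gain = 5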